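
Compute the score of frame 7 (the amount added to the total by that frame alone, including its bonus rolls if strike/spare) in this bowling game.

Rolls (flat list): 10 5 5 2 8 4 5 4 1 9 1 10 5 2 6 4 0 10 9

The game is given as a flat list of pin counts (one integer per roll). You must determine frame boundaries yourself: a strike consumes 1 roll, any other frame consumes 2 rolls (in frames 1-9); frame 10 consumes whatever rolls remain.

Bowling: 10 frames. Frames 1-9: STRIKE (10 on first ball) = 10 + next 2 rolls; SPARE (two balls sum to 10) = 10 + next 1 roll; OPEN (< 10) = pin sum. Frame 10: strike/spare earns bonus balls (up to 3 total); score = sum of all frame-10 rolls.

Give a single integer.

Answer: 17

Derivation:
Frame 1: STRIKE. 10 + next two rolls (5+5) = 20. Cumulative: 20
Frame 2: SPARE (5+5=10). 10 + next roll (2) = 12. Cumulative: 32
Frame 3: SPARE (2+8=10). 10 + next roll (4) = 14. Cumulative: 46
Frame 4: OPEN (4+5=9). Cumulative: 55
Frame 5: OPEN (4+1=5). Cumulative: 60
Frame 6: SPARE (9+1=10). 10 + next roll (10) = 20. Cumulative: 80
Frame 7: STRIKE. 10 + next two rolls (5+2) = 17. Cumulative: 97
Frame 8: OPEN (5+2=7). Cumulative: 104
Frame 9: SPARE (6+4=10). 10 + next roll (0) = 10. Cumulative: 114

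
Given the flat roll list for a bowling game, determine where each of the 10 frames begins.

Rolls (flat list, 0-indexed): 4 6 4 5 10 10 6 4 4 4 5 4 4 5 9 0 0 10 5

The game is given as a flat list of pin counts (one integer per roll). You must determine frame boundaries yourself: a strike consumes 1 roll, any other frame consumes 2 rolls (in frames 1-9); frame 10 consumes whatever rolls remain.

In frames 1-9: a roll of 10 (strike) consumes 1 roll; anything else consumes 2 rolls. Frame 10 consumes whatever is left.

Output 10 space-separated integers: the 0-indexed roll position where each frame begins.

Frame 1 starts at roll index 0: rolls=4,6 (sum=10), consumes 2 rolls
Frame 2 starts at roll index 2: rolls=4,5 (sum=9), consumes 2 rolls
Frame 3 starts at roll index 4: roll=10 (strike), consumes 1 roll
Frame 4 starts at roll index 5: roll=10 (strike), consumes 1 roll
Frame 5 starts at roll index 6: rolls=6,4 (sum=10), consumes 2 rolls
Frame 6 starts at roll index 8: rolls=4,4 (sum=8), consumes 2 rolls
Frame 7 starts at roll index 10: rolls=5,4 (sum=9), consumes 2 rolls
Frame 8 starts at roll index 12: rolls=4,5 (sum=9), consumes 2 rolls
Frame 9 starts at roll index 14: rolls=9,0 (sum=9), consumes 2 rolls
Frame 10 starts at roll index 16: 3 remaining rolls

Answer: 0 2 4 5 6 8 10 12 14 16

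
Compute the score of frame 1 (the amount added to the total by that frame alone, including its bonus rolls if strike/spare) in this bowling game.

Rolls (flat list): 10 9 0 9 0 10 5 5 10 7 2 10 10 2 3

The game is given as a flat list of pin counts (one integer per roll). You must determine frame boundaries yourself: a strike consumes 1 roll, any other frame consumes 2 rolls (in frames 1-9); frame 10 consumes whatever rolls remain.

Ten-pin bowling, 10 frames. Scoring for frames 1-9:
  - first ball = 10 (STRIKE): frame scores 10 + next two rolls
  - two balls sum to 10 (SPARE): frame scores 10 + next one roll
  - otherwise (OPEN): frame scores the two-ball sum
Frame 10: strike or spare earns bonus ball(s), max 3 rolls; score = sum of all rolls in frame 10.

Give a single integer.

Frame 1: STRIKE. 10 + next two rolls (9+0) = 19. Cumulative: 19
Frame 2: OPEN (9+0=9). Cumulative: 28
Frame 3: OPEN (9+0=9). Cumulative: 37

Answer: 19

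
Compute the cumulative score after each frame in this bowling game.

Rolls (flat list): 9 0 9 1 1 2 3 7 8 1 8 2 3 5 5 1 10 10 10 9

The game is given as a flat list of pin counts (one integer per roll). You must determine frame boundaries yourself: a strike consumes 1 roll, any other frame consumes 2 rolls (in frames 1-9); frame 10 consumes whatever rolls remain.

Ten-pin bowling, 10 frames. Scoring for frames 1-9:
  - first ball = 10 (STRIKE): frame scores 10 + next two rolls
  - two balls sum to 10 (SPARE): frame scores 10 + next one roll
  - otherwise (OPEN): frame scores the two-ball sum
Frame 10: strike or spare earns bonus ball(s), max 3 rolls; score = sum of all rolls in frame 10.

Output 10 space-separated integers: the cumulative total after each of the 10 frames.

Answer: 9 20 23 41 50 63 71 77 107 136

Derivation:
Frame 1: OPEN (9+0=9). Cumulative: 9
Frame 2: SPARE (9+1=10). 10 + next roll (1) = 11. Cumulative: 20
Frame 3: OPEN (1+2=3). Cumulative: 23
Frame 4: SPARE (3+7=10). 10 + next roll (8) = 18. Cumulative: 41
Frame 5: OPEN (8+1=9). Cumulative: 50
Frame 6: SPARE (8+2=10). 10 + next roll (3) = 13. Cumulative: 63
Frame 7: OPEN (3+5=8). Cumulative: 71
Frame 8: OPEN (5+1=6). Cumulative: 77
Frame 9: STRIKE. 10 + next two rolls (10+10) = 30. Cumulative: 107
Frame 10: STRIKE. Sum of all frame-10 rolls (10+10+9) = 29. Cumulative: 136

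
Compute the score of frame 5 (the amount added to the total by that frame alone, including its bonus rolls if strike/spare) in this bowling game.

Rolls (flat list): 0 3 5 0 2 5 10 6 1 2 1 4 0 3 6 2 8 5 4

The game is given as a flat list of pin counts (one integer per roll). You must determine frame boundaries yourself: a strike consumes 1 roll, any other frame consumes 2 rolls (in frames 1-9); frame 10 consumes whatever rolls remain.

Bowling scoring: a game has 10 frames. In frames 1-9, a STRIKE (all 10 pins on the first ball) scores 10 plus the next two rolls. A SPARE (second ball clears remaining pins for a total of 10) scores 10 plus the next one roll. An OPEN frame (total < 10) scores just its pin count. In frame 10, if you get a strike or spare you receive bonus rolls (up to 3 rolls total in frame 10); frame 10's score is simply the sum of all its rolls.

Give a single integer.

Answer: 7

Derivation:
Frame 1: OPEN (0+3=3). Cumulative: 3
Frame 2: OPEN (5+0=5). Cumulative: 8
Frame 3: OPEN (2+5=7). Cumulative: 15
Frame 4: STRIKE. 10 + next two rolls (6+1) = 17. Cumulative: 32
Frame 5: OPEN (6+1=7). Cumulative: 39
Frame 6: OPEN (2+1=3). Cumulative: 42
Frame 7: OPEN (4+0=4). Cumulative: 46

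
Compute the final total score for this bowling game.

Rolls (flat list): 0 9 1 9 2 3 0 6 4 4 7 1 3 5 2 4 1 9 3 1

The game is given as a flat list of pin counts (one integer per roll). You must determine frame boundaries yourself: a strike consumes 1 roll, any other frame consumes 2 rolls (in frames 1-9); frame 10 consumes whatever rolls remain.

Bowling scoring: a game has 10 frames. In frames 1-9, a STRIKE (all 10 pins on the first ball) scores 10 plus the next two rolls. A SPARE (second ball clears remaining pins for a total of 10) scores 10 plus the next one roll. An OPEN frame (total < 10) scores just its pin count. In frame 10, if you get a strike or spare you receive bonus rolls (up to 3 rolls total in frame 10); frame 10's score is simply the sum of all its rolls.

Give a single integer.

Frame 1: OPEN (0+9=9). Cumulative: 9
Frame 2: SPARE (1+9=10). 10 + next roll (2) = 12. Cumulative: 21
Frame 3: OPEN (2+3=5). Cumulative: 26
Frame 4: OPEN (0+6=6). Cumulative: 32
Frame 5: OPEN (4+4=8). Cumulative: 40
Frame 6: OPEN (7+1=8). Cumulative: 48
Frame 7: OPEN (3+5=8). Cumulative: 56
Frame 8: OPEN (2+4=6). Cumulative: 62
Frame 9: SPARE (1+9=10). 10 + next roll (3) = 13. Cumulative: 75
Frame 10: OPEN. Sum of all frame-10 rolls (3+1) = 4. Cumulative: 79

Answer: 79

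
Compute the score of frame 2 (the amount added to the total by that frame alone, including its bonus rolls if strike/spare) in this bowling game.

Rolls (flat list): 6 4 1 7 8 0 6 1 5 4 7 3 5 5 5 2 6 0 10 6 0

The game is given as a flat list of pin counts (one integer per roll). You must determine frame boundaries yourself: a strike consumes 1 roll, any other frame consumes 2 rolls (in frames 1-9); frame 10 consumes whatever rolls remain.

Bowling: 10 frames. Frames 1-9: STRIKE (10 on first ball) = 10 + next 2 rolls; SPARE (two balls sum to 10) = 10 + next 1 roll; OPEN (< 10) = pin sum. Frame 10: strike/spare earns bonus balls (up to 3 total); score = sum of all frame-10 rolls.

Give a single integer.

Answer: 8

Derivation:
Frame 1: SPARE (6+4=10). 10 + next roll (1) = 11. Cumulative: 11
Frame 2: OPEN (1+7=8). Cumulative: 19
Frame 3: OPEN (8+0=8). Cumulative: 27
Frame 4: OPEN (6+1=7). Cumulative: 34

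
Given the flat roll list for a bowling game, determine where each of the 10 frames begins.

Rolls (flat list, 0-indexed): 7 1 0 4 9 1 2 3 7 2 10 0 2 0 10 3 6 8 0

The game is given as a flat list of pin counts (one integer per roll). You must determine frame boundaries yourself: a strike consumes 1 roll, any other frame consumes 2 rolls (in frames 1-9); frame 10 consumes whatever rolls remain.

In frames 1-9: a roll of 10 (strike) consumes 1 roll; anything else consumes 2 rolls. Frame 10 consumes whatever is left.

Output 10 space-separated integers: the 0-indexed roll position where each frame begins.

Frame 1 starts at roll index 0: rolls=7,1 (sum=8), consumes 2 rolls
Frame 2 starts at roll index 2: rolls=0,4 (sum=4), consumes 2 rolls
Frame 3 starts at roll index 4: rolls=9,1 (sum=10), consumes 2 rolls
Frame 4 starts at roll index 6: rolls=2,3 (sum=5), consumes 2 rolls
Frame 5 starts at roll index 8: rolls=7,2 (sum=9), consumes 2 rolls
Frame 6 starts at roll index 10: roll=10 (strike), consumes 1 roll
Frame 7 starts at roll index 11: rolls=0,2 (sum=2), consumes 2 rolls
Frame 8 starts at roll index 13: rolls=0,10 (sum=10), consumes 2 rolls
Frame 9 starts at roll index 15: rolls=3,6 (sum=9), consumes 2 rolls
Frame 10 starts at roll index 17: 2 remaining rolls

Answer: 0 2 4 6 8 10 11 13 15 17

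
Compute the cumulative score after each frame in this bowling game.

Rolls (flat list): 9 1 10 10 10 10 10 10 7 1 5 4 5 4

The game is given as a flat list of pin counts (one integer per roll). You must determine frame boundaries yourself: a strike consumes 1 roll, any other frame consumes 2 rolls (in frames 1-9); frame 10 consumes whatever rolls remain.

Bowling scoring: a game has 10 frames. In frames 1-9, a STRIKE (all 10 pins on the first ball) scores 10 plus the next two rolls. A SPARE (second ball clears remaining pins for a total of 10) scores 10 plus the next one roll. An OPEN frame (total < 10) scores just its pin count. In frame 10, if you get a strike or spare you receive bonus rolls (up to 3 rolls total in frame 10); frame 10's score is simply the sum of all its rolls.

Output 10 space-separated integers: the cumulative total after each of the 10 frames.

Frame 1: SPARE (9+1=10). 10 + next roll (10) = 20. Cumulative: 20
Frame 2: STRIKE. 10 + next two rolls (10+10) = 30. Cumulative: 50
Frame 3: STRIKE. 10 + next two rolls (10+10) = 30. Cumulative: 80
Frame 4: STRIKE. 10 + next two rolls (10+10) = 30. Cumulative: 110
Frame 5: STRIKE. 10 + next two rolls (10+10) = 30. Cumulative: 140
Frame 6: STRIKE. 10 + next two rolls (10+7) = 27. Cumulative: 167
Frame 7: STRIKE. 10 + next two rolls (7+1) = 18. Cumulative: 185
Frame 8: OPEN (7+1=8). Cumulative: 193
Frame 9: OPEN (5+4=9). Cumulative: 202
Frame 10: OPEN. Sum of all frame-10 rolls (5+4) = 9. Cumulative: 211

Answer: 20 50 80 110 140 167 185 193 202 211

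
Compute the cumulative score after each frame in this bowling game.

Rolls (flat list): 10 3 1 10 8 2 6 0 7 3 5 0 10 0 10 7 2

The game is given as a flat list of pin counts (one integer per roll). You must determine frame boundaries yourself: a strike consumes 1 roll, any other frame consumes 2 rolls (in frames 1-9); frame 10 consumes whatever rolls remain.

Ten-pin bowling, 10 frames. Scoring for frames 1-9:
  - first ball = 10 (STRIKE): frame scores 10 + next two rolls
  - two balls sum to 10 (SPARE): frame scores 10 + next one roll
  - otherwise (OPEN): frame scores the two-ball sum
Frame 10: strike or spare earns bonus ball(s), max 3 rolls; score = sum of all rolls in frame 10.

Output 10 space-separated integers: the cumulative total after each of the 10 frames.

Frame 1: STRIKE. 10 + next two rolls (3+1) = 14. Cumulative: 14
Frame 2: OPEN (3+1=4). Cumulative: 18
Frame 3: STRIKE. 10 + next two rolls (8+2) = 20. Cumulative: 38
Frame 4: SPARE (8+2=10). 10 + next roll (6) = 16. Cumulative: 54
Frame 5: OPEN (6+0=6). Cumulative: 60
Frame 6: SPARE (7+3=10). 10 + next roll (5) = 15. Cumulative: 75
Frame 7: OPEN (5+0=5). Cumulative: 80
Frame 8: STRIKE. 10 + next two rolls (0+10) = 20. Cumulative: 100
Frame 9: SPARE (0+10=10). 10 + next roll (7) = 17. Cumulative: 117
Frame 10: OPEN. Sum of all frame-10 rolls (7+2) = 9. Cumulative: 126

Answer: 14 18 38 54 60 75 80 100 117 126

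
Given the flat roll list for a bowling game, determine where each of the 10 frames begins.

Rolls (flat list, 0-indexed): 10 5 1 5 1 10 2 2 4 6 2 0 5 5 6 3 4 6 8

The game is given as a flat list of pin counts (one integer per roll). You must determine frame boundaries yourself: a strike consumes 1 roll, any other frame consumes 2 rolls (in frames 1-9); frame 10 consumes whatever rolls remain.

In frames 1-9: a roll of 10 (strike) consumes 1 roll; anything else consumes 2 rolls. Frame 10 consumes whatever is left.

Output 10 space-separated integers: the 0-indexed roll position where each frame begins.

Answer: 0 1 3 5 6 8 10 12 14 16

Derivation:
Frame 1 starts at roll index 0: roll=10 (strike), consumes 1 roll
Frame 2 starts at roll index 1: rolls=5,1 (sum=6), consumes 2 rolls
Frame 3 starts at roll index 3: rolls=5,1 (sum=6), consumes 2 rolls
Frame 4 starts at roll index 5: roll=10 (strike), consumes 1 roll
Frame 5 starts at roll index 6: rolls=2,2 (sum=4), consumes 2 rolls
Frame 6 starts at roll index 8: rolls=4,6 (sum=10), consumes 2 rolls
Frame 7 starts at roll index 10: rolls=2,0 (sum=2), consumes 2 rolls
Frame 8 starts at roll index 12: rolls=5,5 (sum=10), consumes 2 rolls
Frame 9 starts at roll index 14: rolls=6,3 (sum=9), consumes 2 rolls
Frame 10 starts at roll index 16: 3 remaining rolls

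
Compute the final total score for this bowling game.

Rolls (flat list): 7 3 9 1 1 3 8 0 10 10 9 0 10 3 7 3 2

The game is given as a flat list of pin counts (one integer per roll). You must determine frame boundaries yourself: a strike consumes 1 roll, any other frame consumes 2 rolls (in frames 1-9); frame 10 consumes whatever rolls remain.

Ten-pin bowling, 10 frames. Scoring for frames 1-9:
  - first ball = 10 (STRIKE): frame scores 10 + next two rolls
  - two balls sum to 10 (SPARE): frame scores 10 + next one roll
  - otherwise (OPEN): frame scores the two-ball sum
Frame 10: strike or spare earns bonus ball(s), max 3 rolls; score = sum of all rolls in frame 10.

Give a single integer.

Answer: 137

Derivation:
Frame 1: SPARE (7+3=10). 10 + next roll (9) = 19. Cumulative: 19
Frame 2: SPARE (9+1=10). 10 + next roll (1) = 11. Cumulative: 30
Frame 3: OPEN (1+3=4). Cumulative: 34
Frame 4: OPEN (8+0=8). Cumulative: 42
Frame 5: STRIKE. 10 + next two rolls (10+9) = 29. Cumulative: 71
Frame 6: STRIKE. 10 + next two rolls (9+0) = 19. Cumulative: 90
Frame 7: OPEN (9+0=9). Cumulative: 99
Frame 8: STRIKE. 10 + next two rolls (3+7) = 20. Cumulative: 119
Frame 9: SPARE (3+7=10). 10 + next roll (3) = 13. Cumulative: 132
Frame 10: OPEN. Sum of all frame-10 rolls (3+2) = 5. Cumulative: 137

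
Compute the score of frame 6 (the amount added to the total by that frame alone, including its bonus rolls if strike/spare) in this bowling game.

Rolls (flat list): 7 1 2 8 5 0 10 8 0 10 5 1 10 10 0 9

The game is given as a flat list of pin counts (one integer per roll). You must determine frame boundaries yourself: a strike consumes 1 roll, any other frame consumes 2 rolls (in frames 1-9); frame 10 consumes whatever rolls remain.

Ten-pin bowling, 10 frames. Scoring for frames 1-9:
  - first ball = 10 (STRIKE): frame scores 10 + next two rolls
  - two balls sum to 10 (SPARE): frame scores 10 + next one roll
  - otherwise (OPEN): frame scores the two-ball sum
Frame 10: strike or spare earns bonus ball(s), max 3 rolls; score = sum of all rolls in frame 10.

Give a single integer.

Frame 1: OPEN (7+1=8). Cumulative: 8
Frame 2: SPARE (2+8=10). 10 + next roll (5) = 15. Cumulative: 23
Frame 3: OPEN (5+0=5). Cumulative: 28
Frame 4: STRIKE. 10 + next two rolls (8+0) = 18. Cumulative: 46
Frame 5: OPEN (8+0=8). Cumulative: 54
Frame 6: STRIKE. 10 + next two rolls (5+1) = 16. Cumulative: 70
Frame 7: OPEN (5+1=6). Cumulative: 76
Frame 8: STRIKE. 10 + next two rolls (10+0) = 20. Cumulative: 96

Answer: 16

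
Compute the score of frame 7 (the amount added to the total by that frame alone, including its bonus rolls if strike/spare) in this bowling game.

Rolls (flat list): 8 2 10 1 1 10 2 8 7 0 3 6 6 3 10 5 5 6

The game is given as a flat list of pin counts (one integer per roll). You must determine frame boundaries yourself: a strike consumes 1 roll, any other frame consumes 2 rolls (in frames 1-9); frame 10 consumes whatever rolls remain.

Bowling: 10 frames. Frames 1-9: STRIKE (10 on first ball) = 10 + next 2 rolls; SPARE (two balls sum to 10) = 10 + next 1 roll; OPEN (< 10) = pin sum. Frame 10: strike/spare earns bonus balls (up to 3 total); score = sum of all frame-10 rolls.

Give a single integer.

Frame 1: SPARE (8+2=10). 10 + next roll (10) = 20. Cumulative: 20
Frame 2: STRIKE. 10 + next two rolls (1+1) = 12. Cumulative: 32
Frame 3: OPEN (1+1=2). Cumulative: 34
Frame 4: STRIKE. 10 + next two rolls (2+8) = 20. Cumulative: 54
Frame 5: SPARE (2+8=10). 10 + next roll (7) = 17. Cumulative: 71
Frame 6: OPEN (7+0=7). Cumulative: 78
Frame 7: OPEN (3+6=9). Cumulative: 87
Frame 8: OPEN (6+3=9). Cumulative: 96
Frame 9: STRIKE. 10 + next two rolls (5+5) = 20. Cumulative: 116

Answer: 9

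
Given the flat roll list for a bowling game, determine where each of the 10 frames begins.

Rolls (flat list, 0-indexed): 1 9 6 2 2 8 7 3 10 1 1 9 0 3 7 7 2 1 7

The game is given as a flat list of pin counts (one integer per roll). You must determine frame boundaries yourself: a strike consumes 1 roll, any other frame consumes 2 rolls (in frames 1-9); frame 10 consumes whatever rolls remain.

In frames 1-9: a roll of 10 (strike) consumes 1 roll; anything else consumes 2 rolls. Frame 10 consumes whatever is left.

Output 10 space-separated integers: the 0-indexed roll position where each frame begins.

Answer: 0 2 4 6 8 9 11 13 15 17

Derivation:
Frame 1 starts at roll index 0: rolls=1,9 (sum=10), consumes 2 rolls
Frame 2 starts at roll index 2: rolls=6,2 (sum=8), consumes 2 rolls
Frame 3 starts at roll index 4: rolls=2,8 (sum=10), consumes 2 rolls
Frame 4 starts at roll index 6: rolls=7,3 (sum=10), consumes 2 rolls
Frame 5 starts at roll index 8: roll=10 (strike), consumes 1 roll
Frame 6 starts at roll index 9: rolls=1,1 (sum=2), consumes 2 rolls
Frame 7 starts at roll index 11: rolls=9,0 (sum=9), consumes 2 rolls
Frame 8 starts at roll index 13: rolls=3,7 (sum=10), consumes 2 rolls
Frame 9 starts at roll index 15: rolls=7,2 (sum=9), consumes 2 rolls
Frame 10 starts at roll index 17: 2 remaining rolls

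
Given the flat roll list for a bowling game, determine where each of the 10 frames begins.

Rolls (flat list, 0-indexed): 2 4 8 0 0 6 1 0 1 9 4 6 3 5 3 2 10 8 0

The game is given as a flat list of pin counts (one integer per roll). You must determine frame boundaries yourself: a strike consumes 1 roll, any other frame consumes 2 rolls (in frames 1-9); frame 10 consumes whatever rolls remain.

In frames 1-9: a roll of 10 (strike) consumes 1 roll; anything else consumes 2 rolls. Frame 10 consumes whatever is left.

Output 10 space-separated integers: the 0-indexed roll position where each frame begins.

Frame 1 starts at roll index 0: rolls=2,4 (sum=6), consumes 2 rolls
Frame 2 starts at roll index 2: rolls=8,0 (sum=8), consumes 2 rolls
Frame 3 starts at roll index 4: rolls=0,6 (sum=6), consumes 2 rolls
Frame 4 starts at roll index 6: rolls=1,0 (sum=1), consumes 2 rolls
Frame 5 starts at roll index 8: rolls=1,9 (sum=10), consumes 2 rolls
Frame 6 starts at roll index 10: rolls=4,6 (sum=10), consumes 2 rolls
Frame 7 starts at roll index 12: rolls=3,5 (sum=8), consumes 2 rolls
Frame 8 starts at roll index 14: rolls=3,2 (sum=5), consumes 2 rolls
Frame 9 starts at roll index 16: roll=10 (strike), consumes 1 roll
Frame 10 starts at roll index 17: 2 remaining rolls

Answer: 0 2 4 6 8 10 12 14 16 17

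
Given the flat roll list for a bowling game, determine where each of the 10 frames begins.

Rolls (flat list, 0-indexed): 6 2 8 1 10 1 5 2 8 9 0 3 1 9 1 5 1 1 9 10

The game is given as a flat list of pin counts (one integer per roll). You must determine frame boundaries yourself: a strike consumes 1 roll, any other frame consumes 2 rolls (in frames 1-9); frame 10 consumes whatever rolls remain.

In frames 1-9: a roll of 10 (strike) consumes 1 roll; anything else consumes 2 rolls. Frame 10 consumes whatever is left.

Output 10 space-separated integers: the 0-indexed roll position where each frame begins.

Frame 1 starts at roll index 0: rolls=6,2 (sum=8), consumes 2 rolls
Frame 2 starts at roll index 2: rolls=8,1 (sum=9), consumes 2 rolls
Frame 3 starts at roll index 4: roll=10 (strike), consumes 1 roll
Frame 4 starts at roll index 5: rolls=1,5 (sum=6), consumes 2 rolls
Frame 5 starts at roll index 7: rolls=2,8 (sum=10), consumes 2 rolls
Frame 6 starts at roll index 9: rolls=9,0 (sum=9), consumes 2 rolls
Frame 7 starts at roll index 11: rolls=3,1 (sum=4), consumes 2 rolls
Frame 8 starts at roll index 13: rolls=9,1 (sum=10), consumes 2 rolls
Frame 9 starts at roll index 15: rolls=5,1 (sum=6), consumes 2 rolls
Frame 10 starts at roll index 17: 3 remaining rolls

Answer: 0 2 4 5 7 9 11 13 15 17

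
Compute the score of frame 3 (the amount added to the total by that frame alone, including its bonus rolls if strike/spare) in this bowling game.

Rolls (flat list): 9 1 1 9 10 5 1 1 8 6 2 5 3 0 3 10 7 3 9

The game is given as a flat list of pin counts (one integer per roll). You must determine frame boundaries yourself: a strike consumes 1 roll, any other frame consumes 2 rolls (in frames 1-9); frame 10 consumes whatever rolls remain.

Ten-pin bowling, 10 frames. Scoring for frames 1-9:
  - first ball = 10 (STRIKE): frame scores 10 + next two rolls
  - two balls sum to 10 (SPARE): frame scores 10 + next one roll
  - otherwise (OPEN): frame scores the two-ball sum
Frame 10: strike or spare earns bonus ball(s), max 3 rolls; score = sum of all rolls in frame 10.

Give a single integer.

Answer: 16

Derivation:
Frame 1: SPARE (9+1=10). 10 + next roll (1) = 11. Cumulative: 11
Frame 2: SPARE (1+9=10). 10 + next roll (10) = 20. Cumulative: 31
Frame 3: STRIKE. 10 + next two rolls (5+1) = 16. Cumulative: 47
Frame 4: OPEN (5+1=6). Cumulative: 53
Frame 5: OPEN (1+8=9). Cumulative: 62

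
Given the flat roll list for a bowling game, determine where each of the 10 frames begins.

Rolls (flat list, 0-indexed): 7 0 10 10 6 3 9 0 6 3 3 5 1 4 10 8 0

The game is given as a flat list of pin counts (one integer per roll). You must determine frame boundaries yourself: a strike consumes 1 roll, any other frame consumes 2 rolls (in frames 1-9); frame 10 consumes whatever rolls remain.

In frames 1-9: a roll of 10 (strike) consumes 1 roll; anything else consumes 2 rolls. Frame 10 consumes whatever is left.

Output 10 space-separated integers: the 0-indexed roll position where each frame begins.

Frame 1 starts at roll index 0: rolls=7,0 (sum=7), consumes 2 rolls
Frame 2 starts at roll index 2: roll=10 (strike), consumes 1 roll
Frame 3 starts at roll index 3: roll=10 (strike), consumes 1 roll
Frame 4 starts at roll index 4: rolls=6,3 (sum=9), consumes 2 rolls
Frame 5 starts at roll index 6: rolls=9,0 (sum=9), consumes 2 rolls
Frame 6 starts at roll index 8: rolls=6,3 (sum=9), consumes 2 rolls
Frame 7 starts at roll index 10: rolls=3,5 (sum=8), consumes 2 rolls
Frame 8 starts at roll index 12: rolls=1,4 (sum=5), consumes 2 rolls
Frame 9 starts at roll index 14: roll=10 (strike), consumes 1 roll
Frame 10 starts at roll index 15: 2 remaining rolls

Answer: 0 2 3 4 6 8 10 12 14 15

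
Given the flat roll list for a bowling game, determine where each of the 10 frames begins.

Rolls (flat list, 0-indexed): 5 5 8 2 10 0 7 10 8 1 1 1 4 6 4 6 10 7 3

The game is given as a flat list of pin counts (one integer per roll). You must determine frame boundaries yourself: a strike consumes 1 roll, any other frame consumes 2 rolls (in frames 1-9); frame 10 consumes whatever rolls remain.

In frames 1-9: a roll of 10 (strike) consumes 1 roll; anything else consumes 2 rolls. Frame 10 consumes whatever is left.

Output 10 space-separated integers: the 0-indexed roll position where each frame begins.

Frame 1 starts at roll index 0: rolls=5,5 (sum=10), consumes 2 rolls
Frame 2 starts at roll index 2: rolls=8,2 (sum=10), consumes 2 rolls
Frame 3 starts at roll index 4: roll=10 (strike), consumes 1 roll
Frame 4 starts at roll index 5: rolls=0,7 (sum=7), consumes 2 rolls
Frame 5 starts at roll index 7: roll=10 (strike), consumes 1 roll
Frame 6 starts at roll index 8: rolls=8,1 (sum=9), consumes 2 rolls
Frame 7 starts at roll index 10: rolls=1,1 (sum=2), consumes 2 rolls
Frame 8 starts at roll index 12: rolls=4,6 (sum=10), consumes 2 rolls
Frame 9 starts at roll index 14: rolls=4,6 (sum=10), consumes 2 rolls
Frame 10 starts at roll index 16: 3 remaining rolls

Answer: 0 2 4 5 7 8 10 12 14 16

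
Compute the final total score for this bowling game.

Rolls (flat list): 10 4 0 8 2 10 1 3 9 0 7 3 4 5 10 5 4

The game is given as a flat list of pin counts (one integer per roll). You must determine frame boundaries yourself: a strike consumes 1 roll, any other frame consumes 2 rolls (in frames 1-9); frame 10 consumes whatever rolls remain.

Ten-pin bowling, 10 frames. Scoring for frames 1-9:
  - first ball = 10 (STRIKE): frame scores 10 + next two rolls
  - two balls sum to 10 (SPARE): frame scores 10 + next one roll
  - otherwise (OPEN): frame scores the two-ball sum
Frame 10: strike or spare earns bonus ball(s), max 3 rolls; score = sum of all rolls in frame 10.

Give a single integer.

Answer: 116

Derivation:
Frame 1: STRIKE. 10 + next two rolls (4+0) = 14. Cumulative: 14
Frame 2: OPEN (4+0=4). Cumulative: 18
Frame 3: SPARE (8+2=10). 10 + next roll (10) = 20. Cumulative: 38
Frame 4: STRIKE. 10 + next two rolls (1+3) = 14. Cumulative: 52
Frame 5: OPEN (1+3=4). Cumulative: 56
Frame 6: OPEN (9+0=9). Cumulative: 65
Frame 7: SPARE (7+3=10). 10 + next roll (4) = 14. Cumulative: 79
Frame 8: OPEN (4+5=9). Cumulative: 88
Frame 9: STRIKE. 10 + next two rolls (5+4) = 19. Cumulative: 107
Frame 10: OPEN. Sum of all frame-10 rolls (5+4) = 9. Cumulative: 116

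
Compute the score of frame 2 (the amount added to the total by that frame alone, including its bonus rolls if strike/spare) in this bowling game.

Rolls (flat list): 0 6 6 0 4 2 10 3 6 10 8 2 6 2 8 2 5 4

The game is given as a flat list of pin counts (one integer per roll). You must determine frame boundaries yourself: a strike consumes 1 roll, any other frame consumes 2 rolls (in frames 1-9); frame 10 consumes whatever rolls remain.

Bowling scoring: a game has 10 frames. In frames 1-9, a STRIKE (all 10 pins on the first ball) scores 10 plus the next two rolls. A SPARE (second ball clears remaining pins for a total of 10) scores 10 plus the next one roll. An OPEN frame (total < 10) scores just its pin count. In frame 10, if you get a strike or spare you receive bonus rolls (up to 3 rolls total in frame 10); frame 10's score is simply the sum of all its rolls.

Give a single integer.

Answer: 6

Derivation:
Frame 1: OPEN (0+6=6). Cumulative: 6
Frame 2: OPEN (6+0=6). Cumulative: 12
Frame 3: OPEN (4+2=6). Cumulative: 18
Frame 4: STRIKE. 10 + next two rolls (3+6) = 19. Cumulative: 37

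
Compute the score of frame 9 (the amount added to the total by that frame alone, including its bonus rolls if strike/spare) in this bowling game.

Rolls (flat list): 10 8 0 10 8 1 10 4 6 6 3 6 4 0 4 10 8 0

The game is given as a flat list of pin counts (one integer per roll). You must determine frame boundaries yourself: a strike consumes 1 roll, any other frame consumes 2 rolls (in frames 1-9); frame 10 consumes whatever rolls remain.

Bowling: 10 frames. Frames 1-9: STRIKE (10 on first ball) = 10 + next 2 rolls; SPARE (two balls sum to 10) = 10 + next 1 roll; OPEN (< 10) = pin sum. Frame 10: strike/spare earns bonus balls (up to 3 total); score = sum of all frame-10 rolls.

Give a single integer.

Frame 1: STRIKE. 10 + next two rolls (8+0) = 18. Cumulative: 18
Frame 2: OPEN (8+0=8). Cumulative: 26
Frame 3: STRIKE. 10 + next two rolls (8+1) = 19. Cumulative: 45
Frame 4: OPEN (8+1=9). Cumulative: 54
Frame 5: STRIKE. 10 + next two rolls (4+6) = 20. Cumulative: 74
Frame 6: SPARE (4+6=10). 10 + next roll (6) = 16. Cumulative: 90
Frame 7: OPEN (6+3=9). Cumulative: 99
Frame 8: SPARE (6+4=10). 10 + next roll (0) = 10. Cumulative: 109
Frame 9: OPEN (0+4=4). Cumulative: 113
Frame 10: STRIKE. Sum of all frame-10 rolls (10+8+0) = 18. Cumulative: 131

Answer: 4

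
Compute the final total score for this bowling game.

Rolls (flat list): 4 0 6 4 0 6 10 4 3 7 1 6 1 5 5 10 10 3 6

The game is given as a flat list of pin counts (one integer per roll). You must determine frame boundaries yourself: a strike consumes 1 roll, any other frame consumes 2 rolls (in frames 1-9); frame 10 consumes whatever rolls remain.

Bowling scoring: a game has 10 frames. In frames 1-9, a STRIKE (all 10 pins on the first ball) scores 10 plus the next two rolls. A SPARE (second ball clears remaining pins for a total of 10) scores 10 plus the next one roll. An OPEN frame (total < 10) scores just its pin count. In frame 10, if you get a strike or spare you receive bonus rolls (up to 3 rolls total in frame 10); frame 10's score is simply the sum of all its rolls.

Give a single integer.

Answer: 121

Derivation:
Frame 1: OPEN (4+0=4). Cumulative: 4
Frame 2: SPARE (6+4=10). 10 + next roll (0) = 10. Cumulative: 14
Frame 3: OPEN (0+6=6). Cumulative: 20
Frame 4: STRIKE. 10 + next two rolls (4+3) = 17. Cumulative: 37
Frame 5: OPEN (4+3=7). Cumulative: 44
Frame 6: OPEN (7+1=8). Cumulative: 52
Frame 7: OPEN (6+1=7). Cumulative: 59
Frame 8: SPARE (5+5=10). 10 + next roll (10) = 20. Cumulative: 79
Frame 9: STRIKE. 10 + next two rolls (10+3) = 23. Cumulative: 102
Frame 10: STRIKE. Sum of all frame-10 rolls (10+3+6) = 19. Cumulative: 121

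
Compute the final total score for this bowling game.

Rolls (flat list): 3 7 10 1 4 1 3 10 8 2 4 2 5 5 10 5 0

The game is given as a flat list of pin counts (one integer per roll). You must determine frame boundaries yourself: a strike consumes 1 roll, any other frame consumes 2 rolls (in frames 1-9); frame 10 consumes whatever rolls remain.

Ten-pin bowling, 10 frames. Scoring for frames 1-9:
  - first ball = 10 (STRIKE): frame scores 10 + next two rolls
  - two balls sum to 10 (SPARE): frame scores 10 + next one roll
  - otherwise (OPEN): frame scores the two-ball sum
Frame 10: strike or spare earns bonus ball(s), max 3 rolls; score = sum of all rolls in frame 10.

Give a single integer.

Frame 1: SPARE (3+7=10). 10 + next roll (10) = 20. Cumulative: 20
Frame 2: STRIKE. 10 + next two rolls (1+4) = 15. Cumulative: 35
Frame 3: OPEN (1+4=5). Cumulative: 40
Frame 4: OPEN (1+3=4). Cumulative: 44
Frame 5: STRIKE. 10 + next two rolls (8+2) = 20. Cumulative: 64
Frame 6: SPARE (8+2=10). 10 + next roll (4) = 14. Cumulative: 78
Frame 7: OPEN (4+2=6). Cumulative: 84
Frame 8: SPARE (5+5=10). 10 + next roll (10) = 20. Cumulative: 104
Frame 9: STRIKE. 10 + next two rolls (5+0) = 15. Cumulative: 119
Frame 10: OPEN. Sum of all frame-10 rolls (5+0) = 5. Cumulative: 124

Answer: 124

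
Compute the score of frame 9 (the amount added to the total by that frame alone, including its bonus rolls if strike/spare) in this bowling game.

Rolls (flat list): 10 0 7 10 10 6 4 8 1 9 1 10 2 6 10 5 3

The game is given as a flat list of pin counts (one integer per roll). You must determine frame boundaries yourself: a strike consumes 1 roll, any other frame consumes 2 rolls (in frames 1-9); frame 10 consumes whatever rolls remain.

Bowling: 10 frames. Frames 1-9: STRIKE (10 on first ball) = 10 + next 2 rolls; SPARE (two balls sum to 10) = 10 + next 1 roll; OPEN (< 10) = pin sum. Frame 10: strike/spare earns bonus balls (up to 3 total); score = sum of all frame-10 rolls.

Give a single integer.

Frame 1: STRIKE. 10 + next two rolls (0+7) = 17. Cumulative: 17
Frame 2: OPEN (0+7=7). Cumulative: 24
Frame 3: STRIKE. 10 + next two rolls (10+6) = 26. Cumulative: 50
Frame 4: STRIKE. 10 + next two rolls (6+4) = 20. Cumulative: 70
Frame 5: SPARE (6+4=10). 10 + next roll (8) = 18. Cumulative: 88
Frame 6: OPEN (8+1=9). Cumulative: 97
Frame 7: SPARE (9+1=10). 10 + next roll (10) = 20. Cumulative: 117
Frame 8: STRIKE. 10 + next two rolls (2+6) = 18. Cumulative: 135
Frame 9: OPEN (2+6=8). Cumulative: 143
Frame 10: STRIKE. Sum of all frame-10 rolls (10+5+3) = 18. Cumulative: 161

Answer: 8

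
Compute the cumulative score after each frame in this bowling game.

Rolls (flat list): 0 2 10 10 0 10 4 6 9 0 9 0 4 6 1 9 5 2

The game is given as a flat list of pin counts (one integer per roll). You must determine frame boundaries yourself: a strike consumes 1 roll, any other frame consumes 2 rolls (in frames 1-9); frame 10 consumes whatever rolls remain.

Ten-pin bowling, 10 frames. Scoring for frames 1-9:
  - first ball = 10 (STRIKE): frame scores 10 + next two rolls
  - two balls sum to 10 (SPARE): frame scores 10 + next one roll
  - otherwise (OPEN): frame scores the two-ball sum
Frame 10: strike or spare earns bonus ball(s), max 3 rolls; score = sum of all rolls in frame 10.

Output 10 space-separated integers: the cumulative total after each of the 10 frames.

Answer: 2 22 42 56 75 84 93 104 119 126

Derivation:
Frame 1: OPEN (0+2=2). Cumulative: 2
Frame 2: STRIKE. 10 + next two rolls (10+0) = 20. Cumulative: 22
Frame 3: STRIKE. 10 + next two rolls (0+10) = 20. Cumulative: 42
Frame 4: SPARE (0+10=10). 10 + next roll (4) = 14. Cumulative: 56
Frame 5: SPARE (4+6=10). 10 + next roll (9) = 19. Cumulative: 75
Frame 6: OPEN (9+0=9). Cumulative: 84
Frame 7: OPEN (9+0=9). Cumulative: 93
Frame 8: SPARE (4+6=10). 10 + next roll (1) = 11. Cumulative: 104
Frame 9: SPARE (1+9=10). 10 + next roll (5) = 15. Cumulative: 119
Frame 10: OPEN. Sum of all frame-10 rolls (5+2) = 7. Cumulative: 126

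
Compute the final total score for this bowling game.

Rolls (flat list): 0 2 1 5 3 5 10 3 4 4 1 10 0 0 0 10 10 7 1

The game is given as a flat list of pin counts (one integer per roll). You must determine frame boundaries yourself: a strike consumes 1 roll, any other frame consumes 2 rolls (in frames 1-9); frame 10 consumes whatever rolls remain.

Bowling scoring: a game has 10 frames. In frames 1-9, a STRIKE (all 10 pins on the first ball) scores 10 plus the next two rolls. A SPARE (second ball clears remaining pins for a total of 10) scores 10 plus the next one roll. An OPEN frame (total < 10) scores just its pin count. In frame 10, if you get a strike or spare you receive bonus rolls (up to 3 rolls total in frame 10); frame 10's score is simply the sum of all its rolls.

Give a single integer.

Answer: 93

Derivation:
Frame 1: OPEN (0+2=2). Cumulative: 2
Frame 2: OPEN (1+5=6). Cumulative: 8
Frame 3: OPEN (3+5=8). Cumulative: 16
Frame 4: STRIKE. 10 + next two rolls (3+4) = 17. Cumulative: 33
Frame 5: OPEN (3+4=7). Cumulative: 40
Frame 6: OPEN (4+1=5). Cumulative: 45
Frame 7: STRIKE. 10 + next two rolls (0+0) = 10. Cumulative: 55
Frame 8: OPEN (0+0=0). Cumulative: 55
Frame 9: SPARE (0+10=10). 10 + next roll (10) = 20. Cumulative: 75
Frame 10: STRIKE. Sum of all frame-10 rolls (10+7+1) = 18. Cumulative: 93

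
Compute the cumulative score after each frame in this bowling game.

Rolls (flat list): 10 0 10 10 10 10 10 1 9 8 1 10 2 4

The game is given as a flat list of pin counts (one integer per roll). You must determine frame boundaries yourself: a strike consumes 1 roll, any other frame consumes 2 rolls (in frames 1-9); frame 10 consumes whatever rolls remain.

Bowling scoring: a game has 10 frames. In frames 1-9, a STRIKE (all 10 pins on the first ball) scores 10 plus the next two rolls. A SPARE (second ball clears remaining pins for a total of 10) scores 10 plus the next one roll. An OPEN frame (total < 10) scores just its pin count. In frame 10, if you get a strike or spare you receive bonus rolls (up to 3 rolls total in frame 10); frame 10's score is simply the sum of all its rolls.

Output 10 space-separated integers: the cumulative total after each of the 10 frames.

Frame 1: STRIKE. 10 + next two rolls (0+10) = 20. Cumulative: 20
Frame 2: SPARE (0+10=10). 10 + next roll (10) = 20. Cumulative: 40
Frame 3: STRIKE. 10 + next two rolls (10+10) = 30. Cumulative: 70
Frame 4: STRIKE. 10 + next two rolls (10+10) = 30. Cumulative: 100
Frame 5: STRIKE. 10 + next two rolls (10+1) = 21. Cumulative: 121
Frame 6: STRIKE. 10 + next two rolls (1+9) = 20. Cumulative: 141
Frame 7: SPARE (1+9=10). 10 + next roll (8) = 18. Cumulative: 159
Frame 8: OPEN (8+1=9). Cumulative: 168
Frame 9: STRIKE. 10 + next two rolls (2+4) = 16. Cumulative: 184
Frame 10: OPEN. Sum of all frame-10 rolls (2+4) = 6. Cumulative: 190

Answer: 20 40 70 100 121 141 159 168 184 190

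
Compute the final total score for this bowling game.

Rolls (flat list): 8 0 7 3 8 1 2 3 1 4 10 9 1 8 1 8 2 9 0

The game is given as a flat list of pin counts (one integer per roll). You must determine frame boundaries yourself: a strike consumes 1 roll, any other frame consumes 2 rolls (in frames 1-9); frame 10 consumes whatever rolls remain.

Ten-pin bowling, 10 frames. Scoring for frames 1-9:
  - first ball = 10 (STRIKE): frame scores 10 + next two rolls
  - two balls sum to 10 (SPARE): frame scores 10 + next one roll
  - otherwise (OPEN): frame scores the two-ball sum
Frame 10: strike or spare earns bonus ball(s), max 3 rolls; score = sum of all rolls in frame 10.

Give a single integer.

Frame 1: OPEN (8+0=8). Cumulative: 8
Frame 2: SPARE (7+3=10). 10 + next roll (8) = 18. Cumulative: 26
Frame 3: OPEN (8+1=9). Cumulative: 35
Frame 4: OPEN (2+3=5). Cumulative: 40
Frame 5: OPEN (1+4=5). Cumulative: 45
Frame 6: STRIKE. 10 + next two rolls (9+1) = 20. Cumulative: 65
Frame 7: SPARE (9+1=10). 10 + next roll (8) = 18. Cumulative: 83
Frame 8: OPEN (8+1=9). Cumulative: 92
Frame 9: SPARE (8+2=10). 10 + next roll (9) = 19. Cumulative: 111
Frame 10: OPEN. Sum of all frame-10 rolls (9+0) = 9. Cumulative: 120

Answer: 120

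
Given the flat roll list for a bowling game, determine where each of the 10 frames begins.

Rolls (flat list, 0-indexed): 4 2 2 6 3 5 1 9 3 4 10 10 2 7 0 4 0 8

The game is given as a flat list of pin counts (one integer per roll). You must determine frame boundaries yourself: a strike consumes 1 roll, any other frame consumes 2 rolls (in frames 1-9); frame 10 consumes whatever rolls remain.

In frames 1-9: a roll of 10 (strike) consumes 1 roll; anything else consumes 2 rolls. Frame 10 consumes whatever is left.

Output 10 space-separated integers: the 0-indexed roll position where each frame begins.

Frame 1 starts at roll index 0: rolls=4,2 (sum=6), consumes 2 rolls
Frame 2 starts at roll index 2: rolls=2,6 (sum=8), consumes 2 rolls
Frame 3 starts at roll index 4: rolls=3,5 (sum=8), consumes 2 rolls
Frame 4 starts at roll index 6: rolls=1,9 (sum=10), consumes 2 rolls
Frame 5 starts at roll index 8: rolls=3,4 (sum=7), consumes 2 rolls
Frame 6 starts at roll index 10: roll=10 (strike), consumes 1 roll
Frame 7 starts at roll index 11: roll=10 (strike), consumes 1 roll
Frame 8 starts at roll index 12: rolls=2,7 (sum=9), consumes 2 rolls
Frame 9 starts at roll index 14: rolls=0,4 (sum=4), consumes 2 rolls
Frame 10 starts at roll index 16: 2 remaining rolls

Answer: 0 2 4 6 8 10 11 12 14 16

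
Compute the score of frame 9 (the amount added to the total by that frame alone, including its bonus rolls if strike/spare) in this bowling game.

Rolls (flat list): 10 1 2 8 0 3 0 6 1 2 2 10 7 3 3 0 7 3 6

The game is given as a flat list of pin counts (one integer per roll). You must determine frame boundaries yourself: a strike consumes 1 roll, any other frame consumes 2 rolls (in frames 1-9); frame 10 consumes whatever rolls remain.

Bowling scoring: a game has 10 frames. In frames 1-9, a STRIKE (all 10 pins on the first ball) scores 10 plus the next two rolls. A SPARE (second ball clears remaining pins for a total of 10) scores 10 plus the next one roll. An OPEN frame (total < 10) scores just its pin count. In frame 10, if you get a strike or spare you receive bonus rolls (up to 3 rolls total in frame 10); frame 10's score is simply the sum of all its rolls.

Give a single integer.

Frame 1: STRIKE. 10 + next two rolls (1+2) = 13. Cumulative: 13
Frame 2: OPEN (1+2=3). Cumulative: 16
Frame 3: OPEN (8+0=8). Cumulative: 24
Frame 4: OPEN (3+0=3). Cumulative: 27
Frame 5: OPEN (6+1=7). Cumulative: 34
Frame 6: OPEN (2+2=4). Cumulative: 38
Frame 7: STRIKE. 10 + next two rolls (7+3) = 20. Cumulative: 58
Frame 8: SPARE (7+3=10). 10 + next roll (3) = 13. Cumulative: 71
Frame 9: OPEN (3+0=3). Cumulative: 74
Frame 10: SPARE. Sum of all frame-10 rolls (7+3+6) = 16. Cumulative: 90

Answer: 3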